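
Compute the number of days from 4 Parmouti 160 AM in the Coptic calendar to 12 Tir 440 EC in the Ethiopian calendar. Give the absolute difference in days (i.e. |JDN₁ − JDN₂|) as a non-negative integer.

1379

JDN of the first date = 1883318.
JDN of the second date = 1884697.
|1884697 − 1883318| = 1379.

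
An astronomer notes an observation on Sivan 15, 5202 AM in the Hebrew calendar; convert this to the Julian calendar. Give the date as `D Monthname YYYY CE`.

The source date corresponds to 3 June 1442 in the proleptic Gregorian calendar (JDN 2247893).
That day falls on 25 May 1442 CE in the Julian calendar.

25 May 1442 CE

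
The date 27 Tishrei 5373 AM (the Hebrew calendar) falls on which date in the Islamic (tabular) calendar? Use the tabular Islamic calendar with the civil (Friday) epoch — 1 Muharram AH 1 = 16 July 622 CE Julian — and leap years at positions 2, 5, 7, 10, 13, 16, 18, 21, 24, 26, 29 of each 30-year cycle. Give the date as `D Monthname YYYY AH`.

Julian Day Number of the source date = 2310127.
Converting JDN 2310127 to the tabular Islamic calendar gives 27 Sha'ban 1021 AH.

27 Sha'ban 1021 AH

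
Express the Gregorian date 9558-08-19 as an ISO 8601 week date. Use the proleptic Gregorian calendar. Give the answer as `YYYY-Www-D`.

The weekday is Tuesday (ISO weekday 2).
That Tuesday belongs to ISO week 34 of ISO year 9558.

9558-W34-2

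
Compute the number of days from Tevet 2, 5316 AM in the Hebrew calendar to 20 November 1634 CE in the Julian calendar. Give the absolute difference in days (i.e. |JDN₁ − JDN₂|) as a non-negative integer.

JDN of the first date = 2289371.
JDN of the second date = 2318200.
|2318200 − 2289371| = 28829.

28829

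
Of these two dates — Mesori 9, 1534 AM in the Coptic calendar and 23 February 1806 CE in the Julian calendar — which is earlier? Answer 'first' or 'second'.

Converting both to JDN: 2385296 vs 2380753; the smaller is the second.

second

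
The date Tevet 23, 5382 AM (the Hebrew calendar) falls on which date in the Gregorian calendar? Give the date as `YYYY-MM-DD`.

Julian Day Number of the source date = 2313488.
Converting JDN 2313488 to the Gregorian calendar gives 5 January 1622 CE.

1622-01-05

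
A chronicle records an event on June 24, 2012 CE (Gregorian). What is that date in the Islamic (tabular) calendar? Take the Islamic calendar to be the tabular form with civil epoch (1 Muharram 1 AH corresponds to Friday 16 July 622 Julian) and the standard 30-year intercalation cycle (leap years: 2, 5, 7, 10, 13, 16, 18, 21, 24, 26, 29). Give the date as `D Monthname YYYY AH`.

4 Sha'ban 1433 AH

Julian Day Number of the source date = 2456103.
Converting JDN 2456103 to the tabular Islamic calendar gives 4 Sha'ban 1433 AH.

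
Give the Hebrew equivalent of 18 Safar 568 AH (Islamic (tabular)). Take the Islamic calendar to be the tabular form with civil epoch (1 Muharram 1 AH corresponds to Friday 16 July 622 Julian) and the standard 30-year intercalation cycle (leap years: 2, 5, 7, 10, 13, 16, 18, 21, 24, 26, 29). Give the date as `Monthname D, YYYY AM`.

Both dates share Julian Day Number 2149413; in the Hebrew calendar that is 19 Tishrei 4933 AM.

Tishrei 19, 4933 AM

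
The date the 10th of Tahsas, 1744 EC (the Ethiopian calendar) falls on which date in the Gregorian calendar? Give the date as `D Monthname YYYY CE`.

18 December 1751 CE

Both dates share Julian Day Number 2360951; in the Gregorian calendar that is 18 December 1751 CE.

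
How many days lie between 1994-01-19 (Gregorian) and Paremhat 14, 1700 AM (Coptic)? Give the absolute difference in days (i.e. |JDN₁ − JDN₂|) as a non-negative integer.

3589

First date → JDN 2449372; second date → JDN 2445783.
The interval is |2449372 − 2445783| = 3589 days.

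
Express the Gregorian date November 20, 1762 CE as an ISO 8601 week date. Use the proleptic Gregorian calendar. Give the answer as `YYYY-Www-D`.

1762-W46-6

The weekday is Saturday (ISO weekday 6).
That Saturday belongs to ISO week 46 of ISO year 1762.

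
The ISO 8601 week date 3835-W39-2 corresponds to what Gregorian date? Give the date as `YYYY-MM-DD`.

3835-09-22

ISO week 1 of 3835 is the week containing the first Thursday of 3835.
Week 39, day 2 (Tuesday) lands on 3835-09-22.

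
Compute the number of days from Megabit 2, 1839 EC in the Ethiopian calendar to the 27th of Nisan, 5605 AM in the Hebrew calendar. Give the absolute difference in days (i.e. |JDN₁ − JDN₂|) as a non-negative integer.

First date → JDN 2395731; second date → JDN 2395056.
The interval is |2395731 − 2395056| = 675 days.

675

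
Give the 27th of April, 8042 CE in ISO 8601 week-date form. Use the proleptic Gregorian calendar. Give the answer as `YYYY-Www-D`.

8042-W17-7

The weekday is Sunday (ISO weekday 7).
That Sunday belongs to ISO week 17 of ISO year 8042.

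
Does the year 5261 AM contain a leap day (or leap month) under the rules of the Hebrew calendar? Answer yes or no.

yes

Hebrew year 5261 is year 17 of its 19-year Metonic cycle; leap years are at positions 3, 6, 8, 11, 14, 17, 19, so it is a leap year (13 months).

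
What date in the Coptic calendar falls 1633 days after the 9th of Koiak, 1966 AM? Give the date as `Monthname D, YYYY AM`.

Paoni 1, 1970 AM

Counting 1633 days forward from JDN 2542844 reaches JDN 2544477, which is Paoni 1, 1970 AM.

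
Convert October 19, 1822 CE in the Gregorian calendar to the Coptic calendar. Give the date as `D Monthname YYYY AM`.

Julian Day Number of the source date = 2386823.
Converting JDN 2386823 to the Coptic calendar gives 10 Paopi 1539 AM.

10 Paopi 1539 AM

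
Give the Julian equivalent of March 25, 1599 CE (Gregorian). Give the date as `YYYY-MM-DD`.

At this point the Julian calendar is 10 days behind the Gregorian.
25 March 1599 Gregorian − 10 days → 15 March 1599 Julian.

1599-03-15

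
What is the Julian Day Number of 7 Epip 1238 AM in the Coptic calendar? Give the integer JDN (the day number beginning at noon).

2277150

Equivalently 11 July 1522 (proleptic Gregorian).
JDN 2400001 is 17 November 1858 CE (Gregorian), MJD 0; the target day is −122851 days from there, so JDN = 2277150.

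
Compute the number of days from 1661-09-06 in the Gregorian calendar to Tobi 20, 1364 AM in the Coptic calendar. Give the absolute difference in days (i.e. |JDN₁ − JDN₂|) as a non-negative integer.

First date → JDN 2327977; second date → JDN 2323005.
The interval is |2327977 − 2323005| = 4972 days.

4972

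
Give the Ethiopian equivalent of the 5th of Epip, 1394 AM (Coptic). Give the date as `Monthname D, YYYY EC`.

Hamle 5, 1670 EC

Both dates share Julian Day Number 2334127; in the Ethiopian calendar that is 5 Hamle 1670 EC.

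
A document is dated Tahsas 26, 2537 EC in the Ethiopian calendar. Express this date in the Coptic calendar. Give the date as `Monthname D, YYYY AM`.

Julian Day Number of the source date = 2650610.
Converting JDN 2650610 to the Coptic calendar gives 26 Koiak 2261 AM.

Koiak 26, 2261 AM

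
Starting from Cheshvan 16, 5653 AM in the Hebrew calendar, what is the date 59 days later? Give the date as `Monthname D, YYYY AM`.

Counting 59 days forward from JDN 2412409 reaches JDN 2412468, which is Tevet 16, 5653 AM.

Tevet 16, 5653 AM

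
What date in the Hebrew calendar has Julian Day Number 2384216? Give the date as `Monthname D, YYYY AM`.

Av 24, 5575 AM

JDN 2384216 is 30 August 1815 in the Gregorian calendar.
In the Hebrew calendar that day is Av 24, 5575 AM.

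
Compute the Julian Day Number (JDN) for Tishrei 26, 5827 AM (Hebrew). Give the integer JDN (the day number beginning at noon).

In the Gregorian calendar the same day is 15 October 2066.
JDN 2400001 is 17 November 1858 CE (Gregorian), MJD 0; the target day is +75938 days from there, so JDN = 2475939.

2475939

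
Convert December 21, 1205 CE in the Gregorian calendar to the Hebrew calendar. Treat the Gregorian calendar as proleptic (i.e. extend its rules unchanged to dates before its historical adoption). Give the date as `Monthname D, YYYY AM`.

Tevet 1, 4966 AM

Julian Day Number of the source date = 2161532.
Converting JDN 2161532 to the Hebrew calendar gives 1 Tevet 4966 AM.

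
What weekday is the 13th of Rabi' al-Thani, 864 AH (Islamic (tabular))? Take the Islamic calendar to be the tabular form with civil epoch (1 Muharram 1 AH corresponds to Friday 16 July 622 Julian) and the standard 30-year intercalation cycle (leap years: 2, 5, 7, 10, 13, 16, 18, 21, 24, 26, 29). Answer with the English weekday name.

Wednesday

Equivalently 15 February 1460 Gregorian, JDN 2254359.
JDN 2254359 mod 7 = 2, and JDN 0 was a Monday, so this is a Wednesday.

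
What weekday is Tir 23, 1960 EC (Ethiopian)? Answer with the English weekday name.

Equivalently 1 February 1968 Gregorian, JDN 2439888.
2439888 ≡ 3 (mod 7); counting from Monday = 0 gives Thursday.

Thursday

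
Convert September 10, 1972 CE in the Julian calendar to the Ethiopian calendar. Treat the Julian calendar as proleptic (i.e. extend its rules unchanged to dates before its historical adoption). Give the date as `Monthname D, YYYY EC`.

Meskerem 13, 1965 EC

Both dates share Julian Day Number 2441584; in the Ethiopian calendar that is 13 Meskerem 1965 EC.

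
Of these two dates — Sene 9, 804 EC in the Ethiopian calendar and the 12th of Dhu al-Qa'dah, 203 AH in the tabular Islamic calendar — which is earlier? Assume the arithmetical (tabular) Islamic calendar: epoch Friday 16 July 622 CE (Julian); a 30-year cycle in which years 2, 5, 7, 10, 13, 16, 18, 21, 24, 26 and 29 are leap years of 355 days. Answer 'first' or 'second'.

First date → JDN 2017795; second date → JDN 2020328.
JDN 2017795 < JDN 2020328, so the first date is earlier.

first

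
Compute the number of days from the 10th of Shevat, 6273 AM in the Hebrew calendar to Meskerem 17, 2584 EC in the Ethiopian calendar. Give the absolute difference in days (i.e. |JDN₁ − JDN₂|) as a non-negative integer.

28746

First date → JDN 2638932; second date → JDN 2667678.
The interval is |2638932 − 2667678| = 28746 days.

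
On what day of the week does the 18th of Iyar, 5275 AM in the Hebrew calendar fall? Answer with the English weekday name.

Equivalently 13 May 1515 Gregorian, JDN 2274534.
2274534 ≡ 3 (mod 7); counting from Monday = 0 gives Thursday.

Thursday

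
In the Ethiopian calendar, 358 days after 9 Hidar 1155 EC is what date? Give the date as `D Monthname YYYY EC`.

1 Hidar 1156 EC

JDN of 9 Hidar 1155 EC = 2145787.
2145787 + 358 = 2146145.
JDN 2146145 in the Ethiopian calendar is 1 Hidar 1156 EC.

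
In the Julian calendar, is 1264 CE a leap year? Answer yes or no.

1264 mod 4 = 0, so it is a leap year in the Julian calendar.

yes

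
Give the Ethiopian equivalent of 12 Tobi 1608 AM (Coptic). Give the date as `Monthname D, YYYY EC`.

Tir 12, 1884 EC

Julian Day Number of the source date = 2412118.
Converting JDN 2412118 to the Ethiopian calendar gives 12 Tir 1884 EC.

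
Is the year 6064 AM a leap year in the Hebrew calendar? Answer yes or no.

yes

Hebrew year 6064 is year 3 of its 19-year Metonic cycle; leap years are at positions 3, 6, 8, 11, 14, 17, 19, so it is a leap year (13 months).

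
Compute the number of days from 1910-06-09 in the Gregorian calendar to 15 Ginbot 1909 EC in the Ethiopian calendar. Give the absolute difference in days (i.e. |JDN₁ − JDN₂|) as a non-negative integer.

2540

JDN of the first date = 2418832.
JDN of the second date = 2421372.
|2421372 − 2418832| = 2540.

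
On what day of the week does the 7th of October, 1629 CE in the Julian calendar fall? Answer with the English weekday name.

Wednesday

This is JDN 2316330 (17 October 1629 Gregorian).
JDN 2316330 mod 7 = 2, and JDN 0 was a Monday, so this is a Wednesday.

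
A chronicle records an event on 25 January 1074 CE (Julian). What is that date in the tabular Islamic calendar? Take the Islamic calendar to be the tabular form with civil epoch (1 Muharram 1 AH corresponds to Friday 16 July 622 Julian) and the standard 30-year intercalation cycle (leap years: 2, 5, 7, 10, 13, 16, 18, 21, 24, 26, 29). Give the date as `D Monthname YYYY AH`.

Both dates share Julian Day Number 2113361; in the tabular Islamic calendar that is 24 Jumada al-Awwal 466 AH.

24 Jumada al-Awwal 466 AH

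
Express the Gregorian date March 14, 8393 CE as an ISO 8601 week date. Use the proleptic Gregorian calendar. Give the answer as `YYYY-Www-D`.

The weekday is Sunday (ISO weekday 7).
That Sunday belongs to ISO week 10 of ISO year 8393.

8393-W10-7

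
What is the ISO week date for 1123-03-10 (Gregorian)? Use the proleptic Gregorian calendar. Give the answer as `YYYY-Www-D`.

1123-W10-6

The weekday is Saturday (ISO weekday 6).
That Saturday belongs to ISO week 10 of ISO year 1123.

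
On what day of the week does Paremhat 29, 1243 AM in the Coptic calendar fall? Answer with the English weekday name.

Monday

In the proleptic Gregorian calendar this is 4 April 1527 (JDN 2278878).
2278878 ≡ 0 (mod 7); counting from Monday = 0 gives Monday.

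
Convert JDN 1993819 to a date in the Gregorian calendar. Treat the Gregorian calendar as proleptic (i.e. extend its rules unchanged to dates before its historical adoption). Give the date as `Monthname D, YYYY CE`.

October 16, 746 CE

Counting from JDN 2299161 = 15 Oct 1582 gives an offset of -305342 days.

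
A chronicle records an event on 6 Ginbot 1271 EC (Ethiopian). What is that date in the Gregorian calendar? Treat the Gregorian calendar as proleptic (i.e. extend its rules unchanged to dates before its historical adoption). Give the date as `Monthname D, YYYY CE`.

Both dates share Julian Day Number 2188333; in the Gregorian calendar that is 8 May 1279 CE.

May 8, 1279 CE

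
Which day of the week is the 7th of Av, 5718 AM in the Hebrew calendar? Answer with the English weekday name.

Equivalently 24 July 1958 Gregorian, JDN 2436409.
2436409 ≡ 3 (mod 7); counting from Monday = 0 gives Thursday.

Thursday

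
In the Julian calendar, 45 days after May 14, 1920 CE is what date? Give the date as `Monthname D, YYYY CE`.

June 28, 1920 CE

JDN of May 14, 1920 CE = 2422472.
2422472 + 45 = 2422517.
JDN 2422517 in the Julian calendar is June 28, 1920 CE.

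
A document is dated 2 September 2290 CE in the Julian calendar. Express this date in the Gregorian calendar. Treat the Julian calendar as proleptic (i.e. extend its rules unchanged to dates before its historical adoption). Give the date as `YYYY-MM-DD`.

For dates in this range the Gregorian date is 15 days ahead of the Julian.
2 September 2290 Julian + 15 days → 17 September 2290 Gregorian.

2290-09-17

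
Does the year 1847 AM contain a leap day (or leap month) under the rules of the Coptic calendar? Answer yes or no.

yes

1847 mod 4 = 3; in the Coptic calendar a year is leap when year mod 4 = 3, so it is a leap year.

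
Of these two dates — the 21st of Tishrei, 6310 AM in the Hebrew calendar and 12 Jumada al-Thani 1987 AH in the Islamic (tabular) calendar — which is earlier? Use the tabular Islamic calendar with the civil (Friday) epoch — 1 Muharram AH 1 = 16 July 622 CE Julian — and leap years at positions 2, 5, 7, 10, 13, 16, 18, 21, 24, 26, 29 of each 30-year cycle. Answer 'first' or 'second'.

first

First date → JDN 2652351; second date → JDN 2652371.
JDN 2652351 < JDN 2652371, so the first date is earlier.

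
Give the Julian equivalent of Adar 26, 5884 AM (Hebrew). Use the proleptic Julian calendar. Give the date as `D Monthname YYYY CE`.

27 February 2124 CE

Julian Day Number of the source date = 2496906.
Converting JDN 2496906 to the Julian calendar gives 27 February 2124 CE.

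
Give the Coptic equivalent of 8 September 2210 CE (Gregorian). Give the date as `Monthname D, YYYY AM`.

Pi Kogi Enavot 1, 1926 AM

Julian Day Number of the source date = 2528496.
Converting JDN 2528496 to the Coptic calendar gives 1 Pi Kogi Enavot 1926 AM.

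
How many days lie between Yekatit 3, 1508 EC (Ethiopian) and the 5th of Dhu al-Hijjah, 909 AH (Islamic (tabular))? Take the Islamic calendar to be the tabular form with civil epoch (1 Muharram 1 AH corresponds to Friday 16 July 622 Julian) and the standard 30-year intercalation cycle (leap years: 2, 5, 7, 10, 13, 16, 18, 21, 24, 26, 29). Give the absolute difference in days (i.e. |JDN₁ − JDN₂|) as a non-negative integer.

4271

JDN of the first date = 2274805.
JDN of the second date = 2270534.
|2270534 − 2274805| = 4271.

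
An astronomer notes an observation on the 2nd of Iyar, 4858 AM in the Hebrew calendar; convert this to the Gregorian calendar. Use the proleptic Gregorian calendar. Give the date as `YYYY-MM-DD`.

Both dates share Julian Day Number 2122198; in the Gregorian calendar that is 12 April 1098 CE.

1098-04-12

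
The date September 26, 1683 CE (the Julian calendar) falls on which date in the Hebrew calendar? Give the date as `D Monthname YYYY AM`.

16 Tishrei 5444 AM

Julian Day Number of the source date = 2336042.
Converting JDN 2336042 to the Hebrew calendar gives 16 Tishrei 5444 AM.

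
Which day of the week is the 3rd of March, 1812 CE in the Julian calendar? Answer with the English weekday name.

Equivalently 15 March 1812 Gregorian, JDN 2382953.
JDN 2382953 mod 7 = 6, and JDN 0 was a Monday, so this is a Sunday.

Sunday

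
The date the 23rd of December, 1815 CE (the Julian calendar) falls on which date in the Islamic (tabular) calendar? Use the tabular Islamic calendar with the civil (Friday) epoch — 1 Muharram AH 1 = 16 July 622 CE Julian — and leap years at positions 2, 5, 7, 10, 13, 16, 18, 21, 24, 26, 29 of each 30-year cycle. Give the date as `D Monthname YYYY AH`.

3 Safar 1231 AH

Both dates share Julian Day Number 2384343; in the tabular Islamic calendar that is 3 Safar 1231 AH.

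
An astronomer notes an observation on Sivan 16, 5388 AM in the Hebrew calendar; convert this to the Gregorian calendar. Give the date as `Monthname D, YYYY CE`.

June 17, 1628 CE

Julian Day Number of the source date = 2315843.
Converting JDN 2315843 to the Gregorian calendar gives 17 June 1628 CE.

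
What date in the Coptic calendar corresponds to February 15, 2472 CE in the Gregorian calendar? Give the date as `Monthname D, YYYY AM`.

Meshir 4, 2188 AM

Both dates share Julian Day Number 2623985; in the Coptic calendar that is 4 Meshir 2188 AM.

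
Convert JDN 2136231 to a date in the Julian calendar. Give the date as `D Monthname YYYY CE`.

The proleptic Gregorian equivalent of JDN 2136231 is 13 September 1136.
In the Julian calendar that day is 6 September 1136 CE.

6 September 1136 CE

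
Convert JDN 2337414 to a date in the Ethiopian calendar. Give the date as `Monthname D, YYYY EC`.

JDN 2337414 is 9 July 1687 in the Gregorian calendar.
In the Ethiopian calendar that day is Hamle 5, 1679 EC.

Hamle 5, 1679 EC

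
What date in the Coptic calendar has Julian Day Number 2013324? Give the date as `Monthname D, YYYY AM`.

Paremhat 11, 516 AM

JDN 2013324 is 11 March 800 in the proleptic Gregorian calendar.
In the Coptic calendar that day is Paremhat 11, 516 AM.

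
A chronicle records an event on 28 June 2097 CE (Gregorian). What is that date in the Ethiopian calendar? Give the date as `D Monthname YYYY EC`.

21 Sene 2089 EC

Both dates share Julian Day Number 2487153; in the Ethiopian calendar that is 21 Sene 2089 EC.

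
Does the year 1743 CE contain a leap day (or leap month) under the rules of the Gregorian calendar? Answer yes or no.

1743 is not divisible by 4, so it is a common year.

no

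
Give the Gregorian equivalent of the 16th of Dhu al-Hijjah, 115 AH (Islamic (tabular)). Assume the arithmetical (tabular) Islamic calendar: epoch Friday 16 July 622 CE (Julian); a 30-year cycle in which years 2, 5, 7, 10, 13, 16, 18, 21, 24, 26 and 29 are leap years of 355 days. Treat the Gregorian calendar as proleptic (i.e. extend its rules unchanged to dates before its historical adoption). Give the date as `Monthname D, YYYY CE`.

Both dates share Julian Day Number 1989178; in the Gregorian calendar that is 31 January 734 CE.

January 31, 734 CE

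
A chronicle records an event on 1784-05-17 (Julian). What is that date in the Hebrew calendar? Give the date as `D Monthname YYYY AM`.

The source date corresponds to 28 May 1784 in the Gregorian calendar (JDN 2372801).
That day falls on 8 Sivan 5544 AM in the Hebrew calendar.

8 Sivan 5544 AM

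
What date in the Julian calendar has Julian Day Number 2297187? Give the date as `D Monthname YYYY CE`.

10 May 1577 CE

The proleptic Gregorian equivalent of JDN 2297187 is 20 May 1577.
In the Julian calendar that day is 10 May 1577 CE.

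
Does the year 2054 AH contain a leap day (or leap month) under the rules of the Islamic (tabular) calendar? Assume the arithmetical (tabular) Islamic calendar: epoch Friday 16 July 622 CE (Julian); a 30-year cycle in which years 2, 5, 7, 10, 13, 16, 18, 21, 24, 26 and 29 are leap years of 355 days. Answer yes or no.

Year 2054 AH is year 14 of its 30-year cycle; leap positions are 2, 5, 7, 10, 13, 16, 18, 21, 24, 26, 29, so it is a common year (354 days).

no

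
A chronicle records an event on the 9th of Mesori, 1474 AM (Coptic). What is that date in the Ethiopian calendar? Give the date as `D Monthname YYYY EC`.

The source date corresponds to 13 August 1758 in the Gregorian calendar (JDN 2363381).
That day falls on 9 Nehase 1750 EC in the Ethiopian calendar.

9 Nehase 1750 EC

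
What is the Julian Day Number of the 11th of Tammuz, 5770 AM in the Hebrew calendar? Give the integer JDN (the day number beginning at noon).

Equivalently 23 June 2010 (Gregorian).
JDN 2451545 is 1 January 2000 CE (Gregorian); the target day is +3826 days from there, so JDN = 2455371.

2455371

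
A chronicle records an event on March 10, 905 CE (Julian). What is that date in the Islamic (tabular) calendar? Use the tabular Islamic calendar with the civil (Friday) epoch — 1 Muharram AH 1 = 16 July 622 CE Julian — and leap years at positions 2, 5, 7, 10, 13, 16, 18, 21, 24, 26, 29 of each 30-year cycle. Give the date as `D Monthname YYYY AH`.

Julian Day Number of the source date = 2051678.
Converting JDN 2051678 to the tabular Islamic calendar gives 29 Rabi' al-Thani 292 AH.

29 Rabi' al-Thani 292 AH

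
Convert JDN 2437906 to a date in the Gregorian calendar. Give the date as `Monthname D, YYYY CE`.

Counting from JDN 2299161 = 15 Oct 1582 gives an offset of 138745 days.

August 29, 1962 CE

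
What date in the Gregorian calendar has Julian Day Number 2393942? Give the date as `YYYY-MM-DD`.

Counting from JDN 2299161 = 15 Oct 1582 gives an offset of 94781 days.

1842-04-16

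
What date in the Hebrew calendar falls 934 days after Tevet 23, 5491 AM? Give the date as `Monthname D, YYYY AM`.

The starting date is JDN 2353295; 2353295 + 934 = 2354229.
JDN 2354229 corresponds to Av 11, 5493 AM.

Av 11, 5493 AM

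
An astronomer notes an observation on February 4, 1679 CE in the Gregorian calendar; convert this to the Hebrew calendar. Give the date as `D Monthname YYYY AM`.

Julian Day Number of the source date = 2334337.
Converting JDN 2334337 to the Hebrew calendar gives 22 Shevat 5439 AM.

22 Shevat 5439 AM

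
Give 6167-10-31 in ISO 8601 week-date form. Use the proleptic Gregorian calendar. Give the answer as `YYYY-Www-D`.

The weekday is Saturday (ISO weekday 6).
That Saturday belongs to ISO week 44 of ISO year 6167.

6167-W44-6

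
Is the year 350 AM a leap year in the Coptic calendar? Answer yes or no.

no

350 mod 4 = 2; in the Coptic calendar a year is leap when year mod 4 = 3, so it is a common year.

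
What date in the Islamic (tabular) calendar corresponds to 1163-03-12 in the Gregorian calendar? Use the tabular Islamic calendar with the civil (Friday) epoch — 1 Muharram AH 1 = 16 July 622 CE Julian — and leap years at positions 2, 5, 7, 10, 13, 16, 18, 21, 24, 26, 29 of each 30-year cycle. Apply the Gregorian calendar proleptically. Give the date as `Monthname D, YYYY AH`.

Rabi' al-Awwal 27, 558 AH

Julian Day Number of the source date = 2145907.
Converting JDN 2145907 to the tabular Islamic calendar gives 27 Rabi' al-Awwal 558 AH.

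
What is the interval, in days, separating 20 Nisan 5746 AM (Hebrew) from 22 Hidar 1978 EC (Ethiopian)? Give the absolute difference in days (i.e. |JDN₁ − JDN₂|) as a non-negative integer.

First date → JDN 2446550; second date → JDN 2446401.
The interval is |2446550 − 2446401| = 149 days.

149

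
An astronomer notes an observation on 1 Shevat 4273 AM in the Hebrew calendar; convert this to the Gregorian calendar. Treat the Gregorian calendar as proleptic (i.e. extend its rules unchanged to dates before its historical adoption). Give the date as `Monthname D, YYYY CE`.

December 26, 512 CE

Both dates share Julian Day Number 1908424; in the Gregorian calendar that is 26 December 512 CE.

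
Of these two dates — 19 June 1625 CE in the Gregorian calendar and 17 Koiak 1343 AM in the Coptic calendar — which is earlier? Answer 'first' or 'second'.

first

First date → JDN 2314749; second date → JDN 2315301.
JDN 2314749 < JDN 2315301, so the first date is earlier.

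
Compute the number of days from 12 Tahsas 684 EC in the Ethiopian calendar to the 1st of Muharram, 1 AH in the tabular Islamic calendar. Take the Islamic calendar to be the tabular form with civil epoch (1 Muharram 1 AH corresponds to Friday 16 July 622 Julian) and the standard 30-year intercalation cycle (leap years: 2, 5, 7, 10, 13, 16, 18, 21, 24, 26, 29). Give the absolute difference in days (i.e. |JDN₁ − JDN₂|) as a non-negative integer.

25348

JDN of the first date = 1973788.
JDN of the second date = 1948440.
|1948440 − 1973788| = 25348.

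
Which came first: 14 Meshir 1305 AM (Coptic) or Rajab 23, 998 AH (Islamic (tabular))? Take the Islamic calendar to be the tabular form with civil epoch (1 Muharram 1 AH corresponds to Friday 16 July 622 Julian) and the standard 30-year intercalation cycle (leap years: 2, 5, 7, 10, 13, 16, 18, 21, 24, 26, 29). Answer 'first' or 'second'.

first

Converting both to JDN: 2301479 vs 2301943; the smaller is the first.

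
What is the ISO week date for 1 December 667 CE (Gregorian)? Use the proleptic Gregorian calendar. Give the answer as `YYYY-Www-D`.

0667-W48-7

The weekday is Sunday (ISO weekday 7).
That Sunday belongs to ISO week 48 of ISO year 667.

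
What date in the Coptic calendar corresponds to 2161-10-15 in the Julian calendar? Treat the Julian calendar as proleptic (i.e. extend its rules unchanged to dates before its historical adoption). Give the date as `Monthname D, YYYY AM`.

The source date corresponds to 29 October 2161 in the Gregorian calendar (JDN 2510651).
That day falls on 18 Paopi 1878 AM in the Coptic calendar.

Paopi 18, 1878 AM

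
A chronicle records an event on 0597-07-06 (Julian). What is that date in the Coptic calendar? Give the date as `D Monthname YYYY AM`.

Both dates share Julian Day Number 1939299; in the Coptic calendar that is 12 Epip 313 AM.

12 Epip 313 AM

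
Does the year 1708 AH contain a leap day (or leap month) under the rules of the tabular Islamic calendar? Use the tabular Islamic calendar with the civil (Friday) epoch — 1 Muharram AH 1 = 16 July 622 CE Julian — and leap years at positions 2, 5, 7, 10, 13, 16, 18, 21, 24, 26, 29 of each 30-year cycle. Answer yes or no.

Year 1708 AH is year 28 of its 30-year cycle; leap positions are 2, 5, 7, 10, 13, 16, 18, 21, 24, 26, 29, so it is a common year (354 days).

no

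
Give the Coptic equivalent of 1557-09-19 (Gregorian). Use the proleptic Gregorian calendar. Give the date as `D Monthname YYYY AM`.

Both dates share Julian Day Number 2290004; in the Coptic calendar that is 12 Thout 1274 AM.

12 Thout 1274 AM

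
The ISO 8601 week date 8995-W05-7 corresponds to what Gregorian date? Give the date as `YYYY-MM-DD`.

ISO week 1 of 8995 is the week containing the first Thursday of 8995.
Week 5, day 7 (Sunday) lands on 8995-02-01.

8995-02-01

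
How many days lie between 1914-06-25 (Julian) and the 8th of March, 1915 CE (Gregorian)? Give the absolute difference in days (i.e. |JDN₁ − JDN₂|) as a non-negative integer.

JDN of the first date = 2420322.
JDN of the second date = 2420565.
|2420565 − 2420322| = 243.

243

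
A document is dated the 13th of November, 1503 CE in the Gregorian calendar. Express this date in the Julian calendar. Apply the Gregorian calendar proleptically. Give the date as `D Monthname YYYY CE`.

The Julian–Gregorian offset here is 10 days (Julian trailing).
13 November 1503 Gregorian − 10 days → 3 November 1503 Julian.

3 November 1503 CE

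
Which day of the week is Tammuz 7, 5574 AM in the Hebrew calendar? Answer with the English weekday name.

In the Gregorian calendar this is 25 June 1814 (JDN 2383785).
Since JDN mod 7 = 5 (0 = Monday), the day is Saturday.

Saturday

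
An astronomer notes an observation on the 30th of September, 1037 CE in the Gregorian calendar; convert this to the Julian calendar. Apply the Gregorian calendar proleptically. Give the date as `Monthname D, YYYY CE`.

September 24, 1037 CE

For dates in this range the Gregorian date is 6 days ahead of the Julian.
30 September 1037 Gregorian − 6 days → 24 September 1037 Julian.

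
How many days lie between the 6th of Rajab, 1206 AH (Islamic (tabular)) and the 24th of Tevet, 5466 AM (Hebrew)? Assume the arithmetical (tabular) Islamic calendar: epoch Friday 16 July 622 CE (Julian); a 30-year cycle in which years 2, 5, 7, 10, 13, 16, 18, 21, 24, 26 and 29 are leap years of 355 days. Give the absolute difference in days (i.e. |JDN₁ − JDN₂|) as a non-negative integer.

JDN of the first date = 2375634.
JDN of the second date = 2344173.
|2344173 − 2375634| = 31461.

31461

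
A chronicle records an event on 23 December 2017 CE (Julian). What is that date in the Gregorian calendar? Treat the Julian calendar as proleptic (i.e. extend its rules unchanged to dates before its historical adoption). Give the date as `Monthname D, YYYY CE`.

The Julian–Gregorian offset here is 13 days (Julian trailing).
23 December 2017 Julian + 13 days → 5 January 2018 Gregorian.

January 5, 2018 CE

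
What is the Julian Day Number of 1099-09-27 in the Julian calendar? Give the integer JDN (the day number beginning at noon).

2122737

In the proleptic Gregorian calendar the same day is 3 October 1099.
JDN 2299161 is 15 October 1582 CE (Gregorian); the target day is −176424 days from there, so JDN = 2122737.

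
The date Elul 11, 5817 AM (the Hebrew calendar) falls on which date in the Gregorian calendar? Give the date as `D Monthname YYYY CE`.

Both dates share Julian Day Number 2472617; in the Gregorian calendar that is 10 September 2057 CE.

10 September 2057 CE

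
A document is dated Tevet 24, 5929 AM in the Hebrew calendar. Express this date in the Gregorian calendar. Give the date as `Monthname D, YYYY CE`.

January 22, 2169 CE

Julian Day Number of the source date = 2513293.
Converting JDN 2513293 to the Gregorian calendar gives 22 January 2169 CE.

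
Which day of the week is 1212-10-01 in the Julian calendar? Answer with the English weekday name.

Monday

This is JDN 2164015 (8 October 1212 Gregorian).
JDN 2164015 mod 7 = 0, and JDN 0 was a Monday, so this is a Monday.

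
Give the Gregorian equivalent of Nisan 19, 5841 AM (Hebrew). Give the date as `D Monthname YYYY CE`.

28 April 2081 CE

Julian Day Number of the source date = 2481248.
Converting JDN 2481248 to the Gregorian calendar gives 28 April 2081 CE.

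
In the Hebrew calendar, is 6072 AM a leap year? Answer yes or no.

yes

Hebrew year 6072 is year 11 of its 19-year Metonic cycle; leap years are at positions 3, 6, 8, 11, 14, 17, 19, so it is a leap year (13 months).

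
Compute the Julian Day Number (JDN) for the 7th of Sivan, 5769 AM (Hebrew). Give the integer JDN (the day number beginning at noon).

2454982

In the Gregorian calendar the same day is 30 May 2009.
JDN 2400001 is 17 November 1858 CE (Gregorian), MJD 0; the target day is +54981 days from there, so JDN = 2454982.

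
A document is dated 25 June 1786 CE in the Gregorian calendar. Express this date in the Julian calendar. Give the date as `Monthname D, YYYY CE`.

The Julian–Gregorian offset here is 11 days (Julian trailing).
25 June 1786 Gregorian − 11 days → 14 June 1786 Julian.

June 14, 1786 CE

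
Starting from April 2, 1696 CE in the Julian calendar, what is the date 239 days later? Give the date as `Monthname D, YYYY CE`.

November 27, 1696 CE

The starting date is JDN 2340614; 2340614 + 239 = 2340853.
JDN 2340853 corresponds to November 27, 1696 CE.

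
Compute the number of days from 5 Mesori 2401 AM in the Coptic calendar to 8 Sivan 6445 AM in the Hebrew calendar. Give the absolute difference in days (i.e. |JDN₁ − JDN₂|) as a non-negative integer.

First date → JDN 2701964; second date → JDN 2701889.
The interval is |2701964 − 2701889| = 75 days.

75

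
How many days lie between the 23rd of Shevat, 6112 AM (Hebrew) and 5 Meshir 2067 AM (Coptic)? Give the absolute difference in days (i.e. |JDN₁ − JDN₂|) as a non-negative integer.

JDN of the first date = 2580150.
JDN of the second date = 2579790.
|2579790 − 2580150| = 360.

360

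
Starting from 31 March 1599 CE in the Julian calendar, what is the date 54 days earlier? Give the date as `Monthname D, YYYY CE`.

February 5, 1599 CE

The starting date is JDN 2305182; 2305182 − 54 = 2305128.
JDN 2305128 corresponds to February 5, 1599 CE.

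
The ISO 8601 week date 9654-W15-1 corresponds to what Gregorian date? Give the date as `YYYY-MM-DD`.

ISO week 1 of 9654 is the week containing the first Thursday of 9654.
Week 15, day 1 (Monday) lands on 9654-04-06.

9654-04-06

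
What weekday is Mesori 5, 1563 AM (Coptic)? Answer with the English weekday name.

Tuesday

Equivalently 10 August 1847 Gregorian, JDN 2395884.
2395884 ≡ 1 (mod 7); counting from Monday = 0 gives Tuesday.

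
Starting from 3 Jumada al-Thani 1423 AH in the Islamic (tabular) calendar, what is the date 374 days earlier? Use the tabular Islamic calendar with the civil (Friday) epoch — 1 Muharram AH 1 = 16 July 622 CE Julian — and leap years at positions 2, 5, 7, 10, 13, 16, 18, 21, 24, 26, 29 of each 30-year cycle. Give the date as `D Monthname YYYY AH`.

Counting 374 days back from JDN 2452499 reaches JDN 2452125, which is 13 Jumada al-Awwal 1422 AH.

13 Jumada al-Awwal 1422 AH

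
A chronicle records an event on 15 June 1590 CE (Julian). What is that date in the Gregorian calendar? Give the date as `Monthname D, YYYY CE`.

For dates in this range the Gregorian date is 10 days ahead of the Julian.
15 June 1590 Julian + 10 days → 25 June 1590 Gregorian.

June 25, 1590 CE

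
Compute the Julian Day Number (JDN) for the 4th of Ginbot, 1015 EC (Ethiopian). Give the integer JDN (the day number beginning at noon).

Equivalently 5 May 1023 (proleptic Gregorian).
JDN 2400001 is 17 November 1858 CE (Gregorian), MJD 0; the target day is −305174 days from there, so JDN = 2094827.

2094827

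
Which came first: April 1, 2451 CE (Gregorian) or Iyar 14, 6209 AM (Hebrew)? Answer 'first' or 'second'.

second

First date → JDN 2616360; second date → JDN 2615666.
JDN 2615666 < JDN 2616360, so the second date is earlier.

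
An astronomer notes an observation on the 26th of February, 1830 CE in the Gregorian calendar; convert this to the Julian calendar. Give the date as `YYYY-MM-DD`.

For dates in this range the Gregorian date is 12 days ahead of the Julian.
26 February 1830 Gregorian − 12 days → 14 February 1830 Julian.

1830-02-14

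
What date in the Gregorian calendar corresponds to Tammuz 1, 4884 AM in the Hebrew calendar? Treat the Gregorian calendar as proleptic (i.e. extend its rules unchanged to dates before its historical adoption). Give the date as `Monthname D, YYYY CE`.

June 22, 1124 CE

Julian Day Number of the source date = 2131765.
Converting JDN 2131765 to the Gregorian calendar gives 22 June 1124 CE.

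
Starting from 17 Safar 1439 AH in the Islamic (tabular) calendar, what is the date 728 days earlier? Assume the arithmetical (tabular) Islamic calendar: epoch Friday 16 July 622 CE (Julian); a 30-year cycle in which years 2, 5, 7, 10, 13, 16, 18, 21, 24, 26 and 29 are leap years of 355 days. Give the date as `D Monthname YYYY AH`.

27 Muharram 1437 AH

Counting 728 days back from JDN 2458065 reaches JDN 2457337, which is 27 Muharram 1437 AH.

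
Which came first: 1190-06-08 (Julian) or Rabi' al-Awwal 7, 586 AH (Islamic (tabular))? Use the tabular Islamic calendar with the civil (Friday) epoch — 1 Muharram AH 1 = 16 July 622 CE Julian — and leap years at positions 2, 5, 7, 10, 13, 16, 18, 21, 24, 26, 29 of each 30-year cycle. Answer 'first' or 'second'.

second

Converting both to JDN: 2155864 vs 2155809; the smaller is the second.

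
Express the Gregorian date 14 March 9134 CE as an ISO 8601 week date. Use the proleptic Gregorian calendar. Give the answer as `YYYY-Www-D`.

The weekday is Wednesday (ISO weekday 3).
That Wednesday belongs to ISO week 11 of ISO year 9134.

9134-W11-3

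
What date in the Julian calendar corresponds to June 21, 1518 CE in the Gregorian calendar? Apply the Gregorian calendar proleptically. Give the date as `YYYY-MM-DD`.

1518-06-11

For dates in this range the Gregorian date is 10 days ahead of the Julian.
21 June 1518 Gregorian − 10 days → 11 June 1518 Julian.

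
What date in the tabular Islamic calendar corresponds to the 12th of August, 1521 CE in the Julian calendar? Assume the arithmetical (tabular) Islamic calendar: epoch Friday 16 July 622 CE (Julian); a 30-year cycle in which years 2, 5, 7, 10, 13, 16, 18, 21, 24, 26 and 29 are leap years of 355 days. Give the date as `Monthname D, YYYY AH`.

Julian Day Number of the source date = 2276827.
Converting JDN 2276827 to the tabular Islamic calendar gives 8 Ramadan 927 AH.

Ramadan 8, 927 AH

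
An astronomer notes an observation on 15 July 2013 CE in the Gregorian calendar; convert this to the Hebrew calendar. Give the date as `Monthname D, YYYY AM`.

Av 8, 5773 AM

Both dates share Julian Day Number 2456489; in the Hebrew calendar that is 8 Av 5773 AM.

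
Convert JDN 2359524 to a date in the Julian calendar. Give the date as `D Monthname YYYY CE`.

JDN 2359524 is 21 January 1748 in the Gregorian calendar.
In the Julian calendar that day is 10 January 1748 CE.

10 January 1748 CE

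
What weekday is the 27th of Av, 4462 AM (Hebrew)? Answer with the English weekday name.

In the proleptic Gregorian calendar this is 30 July 702 (JDN 1977670).
JDN 1977670 mod 7 = 2, and JDN 0 was a Monday, so this is a Wednesday.

Wednesday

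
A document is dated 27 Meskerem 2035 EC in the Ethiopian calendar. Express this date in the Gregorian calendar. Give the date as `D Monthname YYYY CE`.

7 October 2042 CE

Both dates share Julian Day Number 2467165; in the Gregorian calendar that is 7 October 2042 CE.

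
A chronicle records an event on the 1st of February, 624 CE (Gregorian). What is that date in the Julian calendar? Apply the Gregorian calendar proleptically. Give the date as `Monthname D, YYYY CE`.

At this point the Julian calendar is 3 days behind the Gregorian.
1 February 624 Gregorian − 3 days → 29 January 624 Julian.

January 29, 624 CE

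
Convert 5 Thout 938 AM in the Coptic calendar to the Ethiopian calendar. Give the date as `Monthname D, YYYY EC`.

The source date corresponds to 9 September 1221 in the proleptic Gregorian calendar (JDN 2167273).
That day falls on 5 Meskerem 1214 EC in the Ethiopian calendar.

Meskerem 5, 1214 EC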